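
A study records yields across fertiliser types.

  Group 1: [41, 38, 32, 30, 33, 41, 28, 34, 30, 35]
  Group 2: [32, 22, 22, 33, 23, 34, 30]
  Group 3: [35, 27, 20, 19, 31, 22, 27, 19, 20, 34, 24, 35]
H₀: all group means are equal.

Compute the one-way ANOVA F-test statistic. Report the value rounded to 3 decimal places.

Group means [34.20, 28.00, 26.08], grand mean 29.345
SSB = Σnᵢ(x̄ᵢ−x̄)² = 376.035; SSW = ΣΣ(x−x̄ᵢ)² = 808.517
MSB = 376.035/2 = 188.0175; MSW = 808.517/26 = 31.0968
F = MSB/MSW = 6.0462
df = (2, 26)

test statistic = 6.046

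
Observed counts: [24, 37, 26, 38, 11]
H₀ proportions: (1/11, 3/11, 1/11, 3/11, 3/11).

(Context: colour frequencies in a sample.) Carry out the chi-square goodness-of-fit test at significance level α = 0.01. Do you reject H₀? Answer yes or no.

reject H₀: yes

n = 136; E_i = n·p_i = [12.36, 37.09, 12.36, 37.09, 37.09]
χ² = (24−12.36)²/12.36 + (37−37.09)²/37.09 + (26−12.36)²/12.36 + (38−37.09)²/37.09 + (11−37.09)²/37.09 = 44.3676
df = 4
p-value (upper-tail) = 0.00000
At α=0.01: p < α → reject H₀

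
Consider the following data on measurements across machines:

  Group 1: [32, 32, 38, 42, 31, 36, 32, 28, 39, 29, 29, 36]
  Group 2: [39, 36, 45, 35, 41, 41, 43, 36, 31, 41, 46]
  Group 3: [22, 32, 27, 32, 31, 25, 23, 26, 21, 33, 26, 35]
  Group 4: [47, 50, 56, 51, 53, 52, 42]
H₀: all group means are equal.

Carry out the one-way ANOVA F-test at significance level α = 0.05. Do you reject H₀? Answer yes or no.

reject H₀: yes

Group means [33.67, 39.45, 27.75, 50.14], grand mean 36.238
SSB = Σnᵢ(x̄ᵢ−x̄)² = 2411.118; SSW = ΣΣ(x−x̄ᵢ)² = 792.501
MSB = 2411.118/3 = 803.7060; MSW = 792.501/38 = 20.8553
F = MSB/MSW = 38.5373
df = (3, 38)
p-value (upper-tail) = 0.00000
At α=0.05: p < α → reject H₀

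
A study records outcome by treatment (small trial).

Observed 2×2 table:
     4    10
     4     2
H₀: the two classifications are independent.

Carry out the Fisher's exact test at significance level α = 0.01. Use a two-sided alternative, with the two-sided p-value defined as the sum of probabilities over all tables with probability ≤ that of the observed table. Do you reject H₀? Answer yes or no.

Margins: r₁=14, r₂=6, c₁=8, c₂=12, n=20
p_obs = C(14,4)·C(6,4)/C(20,8); sum pmf over tables with pmf ≤ p_obs
p-value (two-sided) = 0.16109
At α=0.01: p ≥ α → fail to reject H₀

reject H₀: no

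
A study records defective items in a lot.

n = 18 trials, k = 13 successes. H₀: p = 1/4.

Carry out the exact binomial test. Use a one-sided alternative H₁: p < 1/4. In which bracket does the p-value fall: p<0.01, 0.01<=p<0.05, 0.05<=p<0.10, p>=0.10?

Exact binomial: n=18, k=13, p₀=1/4=0.2500
P(X≤13) from Σ C(n,i)·p₀^i·(1−p₀)^(n−i)
p-value (one-sided, H₁ less) = 1.00000
→ bracket: p>=0.10

p-value bracket: p>=0.10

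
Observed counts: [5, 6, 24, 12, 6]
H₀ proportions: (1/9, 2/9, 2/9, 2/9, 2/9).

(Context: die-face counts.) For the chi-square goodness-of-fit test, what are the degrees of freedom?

df = k − 1 = 5 − 1 = 4

degrees of freedom = 4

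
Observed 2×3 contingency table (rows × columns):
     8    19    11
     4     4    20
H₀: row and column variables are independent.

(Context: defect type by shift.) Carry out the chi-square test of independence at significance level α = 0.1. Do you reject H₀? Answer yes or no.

Row totals [38, 28], col totals [12, 23, 31], n=66
χ² = (8−6.91)²/6.91 + (19−13.24)²/13.24 + (11−17.85)²/17.85 + (4−5.09)²/5.09 + (4−9.76)²/9.76 + (20−13.15)²/13.15 = 12.5007
df = 2
p-value (upper-tail) = 0.00193
At α=0.1: p < α → reject H₀

reject H₀: yes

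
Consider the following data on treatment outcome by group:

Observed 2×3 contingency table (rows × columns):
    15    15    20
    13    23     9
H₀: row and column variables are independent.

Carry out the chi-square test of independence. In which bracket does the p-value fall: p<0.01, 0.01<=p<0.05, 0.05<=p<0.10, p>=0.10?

p-value bracket: 0.05<=p<0.10

Row totals [50, 45], col totals [28, 38, 29], n=95
χ² = (15−14.74)²/14.74 + (15−20.00)²/20.00 + (20−15.26)²/15.26 + (13−13.26)²/13.26 + (23−18.00)²/18.00 + (9−13.74)²/13.74 = 5.7523
df = 2
p-value (upper-tail) = 0.05635
→ bracket: 0.05<=p<0.10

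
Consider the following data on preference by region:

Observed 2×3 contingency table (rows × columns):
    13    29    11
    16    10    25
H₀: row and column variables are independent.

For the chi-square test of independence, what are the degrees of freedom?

df = (r−1)(c−1) = (2−1)·(3−1) = 2

degrees of freedom = 2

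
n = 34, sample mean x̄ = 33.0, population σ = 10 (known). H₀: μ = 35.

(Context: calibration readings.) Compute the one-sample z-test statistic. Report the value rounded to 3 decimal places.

test statistic = -1.166

SE = σ/√n = 10/√34 = 1.7150
z = (x̄−μ₀)/SE = (33.0−35)/1.7150 = -1.1662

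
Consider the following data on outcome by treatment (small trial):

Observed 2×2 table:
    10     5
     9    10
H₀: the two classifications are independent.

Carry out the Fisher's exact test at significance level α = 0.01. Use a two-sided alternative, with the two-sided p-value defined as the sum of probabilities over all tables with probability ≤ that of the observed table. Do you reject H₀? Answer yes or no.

Margins: r₁=15, r₂=19, c₁=19, c₂=15, n=34
p_obs = C(15,10)·C(19,9)/C(34,19); sum pmf over tables with pmf ≤ p_obs
p-value (two-sided) = 0.31412
At α=0.01: p ≥ α → fail to reject H₀

reject H₀: no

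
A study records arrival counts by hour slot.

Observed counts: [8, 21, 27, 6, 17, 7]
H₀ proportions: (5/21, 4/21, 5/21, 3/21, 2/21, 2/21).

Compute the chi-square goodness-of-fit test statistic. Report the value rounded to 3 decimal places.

n = 86; E_i = n·p_i = [20.48, 16.38, 20.48, 12.29, 8.19, 8.19]
χ² = (8−20.48)²/20.48 + (21−16.38)²/16.38 + (27−20.48)²/20.48 + (6−12.29)²/12.29 + (17−8.19)²/8.19 + (7−8.19)²/8.19 = 23.8471
df = 5

test statistic = 23.847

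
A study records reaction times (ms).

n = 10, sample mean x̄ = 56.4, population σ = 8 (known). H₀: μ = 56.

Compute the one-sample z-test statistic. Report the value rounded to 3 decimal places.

test statistic = 0.158

SE = σ/√n = 8/√10 = 2.5298
z = (x̄−μ₀)/SE = (56.4−56)/2.5298 = 0.1581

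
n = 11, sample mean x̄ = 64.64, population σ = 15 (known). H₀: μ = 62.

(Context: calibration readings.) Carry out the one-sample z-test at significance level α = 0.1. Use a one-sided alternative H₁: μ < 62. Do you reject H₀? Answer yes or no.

reject H₀: no

SE = σ/√n = 15/√11 = 4.5227
z = (x̄−μ₀)/SE = (64.64−62)/4.5227 = 0.5837
p-value (one-sided, H₁ less) = 0.72030
At α=0.1: p ≥ α → fail to reject H₀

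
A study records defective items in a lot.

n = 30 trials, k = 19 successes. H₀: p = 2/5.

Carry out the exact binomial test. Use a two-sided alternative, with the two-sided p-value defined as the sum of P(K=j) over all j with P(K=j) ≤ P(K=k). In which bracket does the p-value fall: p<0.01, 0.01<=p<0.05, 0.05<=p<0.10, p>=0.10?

Exact binomial: n=30, k=19, p₀=2/5=0.4000
P(X=j) = C(n,j)·p₀^j·(1−p₀)^(n−j); p = Σ P(X=j) over j with P(X=j) ≤ P(X=19)
p-value (two-sided) = 0.01396
→ bracket: 0.01<=p<0.05

p-value bracket: 0.01<=p<0.05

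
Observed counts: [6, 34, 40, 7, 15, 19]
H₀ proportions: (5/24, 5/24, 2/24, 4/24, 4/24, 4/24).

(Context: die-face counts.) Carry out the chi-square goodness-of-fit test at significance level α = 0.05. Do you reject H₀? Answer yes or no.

reject H₀: yes

n = 121; E_i = n·p_i = [25.21, 25.21, 10.08, 20.17, 20.17, 20.17]
χ² = (6−25.21)²/25.21 + (34−25.21)²/25.21 + (40−10.08)²/10.08 + (7−20.17)²/20.17 + (15−20.17)²/20.17 + (19−20.17)²/20.17 = 116.4512
df = 5
p-value (upper-tail) = 0.00000
At α=0.05: p < α → reject H₀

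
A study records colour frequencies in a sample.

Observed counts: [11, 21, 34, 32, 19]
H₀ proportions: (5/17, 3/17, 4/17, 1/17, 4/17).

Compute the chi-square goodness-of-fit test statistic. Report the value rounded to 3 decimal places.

test statistic = 111.766

n = 117; E_i = n·p_i = [34.41, 20.65, 27.53, 6.88, 27.53]
χ² = (11−34.41)²/34.41 + (21−20.65)²/20.65 + (34−27.53)²/27.53 + (32−6.88)²/6.88 + (19−27.53)²/27.53 = 111.7662
df = 4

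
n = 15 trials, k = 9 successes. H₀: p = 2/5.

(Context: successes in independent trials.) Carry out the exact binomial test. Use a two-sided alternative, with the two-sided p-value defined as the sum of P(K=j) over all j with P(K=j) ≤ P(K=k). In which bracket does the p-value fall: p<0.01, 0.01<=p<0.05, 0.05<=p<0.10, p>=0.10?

Exact binomial: n=15, k=9, p₀=2/5=0.4000
P(X=j) = C(n,j)·p₀^j·(1−p₀)^(n−j); p = Σ P(X=j) over j with P(X=j) ≤ P(X=9)
p-value (two-sided) = 0.12216
→ bracket: p>=0.10

p-value bracket: p>=0.10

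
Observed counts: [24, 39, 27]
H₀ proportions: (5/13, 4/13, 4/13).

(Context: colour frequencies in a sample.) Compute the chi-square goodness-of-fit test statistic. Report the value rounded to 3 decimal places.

n = 90; E_i = n·p_i = [34.62, 27.69, 27.69]
χ² = (24−34.62)²/34.62 + (39−27.69)²/27.69 + (27−27.69)²/27.69 = 7.8900
df = 2

test statistic = 7.890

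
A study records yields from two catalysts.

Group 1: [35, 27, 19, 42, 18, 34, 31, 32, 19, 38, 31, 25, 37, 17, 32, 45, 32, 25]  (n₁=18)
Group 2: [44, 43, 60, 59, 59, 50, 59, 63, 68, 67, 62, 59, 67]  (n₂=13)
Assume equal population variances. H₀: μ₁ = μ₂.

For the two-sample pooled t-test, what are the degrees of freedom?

df = n₁ + n₂ − 2 = 18 + 13 − 2 = 29

degrees of freedom = 29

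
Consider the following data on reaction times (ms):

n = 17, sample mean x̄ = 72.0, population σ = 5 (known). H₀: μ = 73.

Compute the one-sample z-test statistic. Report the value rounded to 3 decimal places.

SE = σ/√n = 5/√17 = 1.2127
z = (x̄−μ₀)/SE = (72.0−73)/1.2127 = -0.8246

test statistic = -0.825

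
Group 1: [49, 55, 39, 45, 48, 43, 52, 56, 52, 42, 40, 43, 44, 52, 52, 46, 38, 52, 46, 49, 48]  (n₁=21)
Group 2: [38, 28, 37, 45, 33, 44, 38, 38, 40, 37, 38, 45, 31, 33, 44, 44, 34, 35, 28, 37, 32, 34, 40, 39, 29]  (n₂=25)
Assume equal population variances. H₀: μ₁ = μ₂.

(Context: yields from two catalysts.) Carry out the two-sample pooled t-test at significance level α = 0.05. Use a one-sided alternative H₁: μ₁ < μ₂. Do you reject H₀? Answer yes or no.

x̄₁=47.190, s₁=5.221, n₁=21
x̄₂=36.840, s₂=5.169, n₂=25
s_p² = [20·5.221² + 24·5.169²]/44 = 26.9681
SE = √(s_p²·(1/21+1/25)) = 1.5372
t = (47.190−36.840)/1.5372 = 6.7334
df = 44
p-value (one-sided, H₁ less) = 1.00000
At α=0.05: p ≥ α → fail to reject H₀

reject H₀: no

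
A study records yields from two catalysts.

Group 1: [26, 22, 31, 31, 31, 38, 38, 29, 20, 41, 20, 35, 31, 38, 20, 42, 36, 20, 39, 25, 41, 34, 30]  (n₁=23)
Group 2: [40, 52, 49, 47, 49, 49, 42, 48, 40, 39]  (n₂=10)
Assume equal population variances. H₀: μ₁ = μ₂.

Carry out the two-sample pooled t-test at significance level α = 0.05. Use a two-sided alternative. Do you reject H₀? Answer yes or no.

reject H₀: yes

x̄₁=31.217, s₁=7.422, n₁=23
x̄₂=45.500, s₂=4.743, n₂=10
s_p² = [22·7.422² + 9·4.743²]/31 = 45.6262
SE = √(s_p²·(1/23+1/10)) = 2.5586
t = (31.217−45.500)/2.5586 = -5.5822
df = 31
p-value (two-sided) = 0.00000
At α=0.05: p < α → reject H₀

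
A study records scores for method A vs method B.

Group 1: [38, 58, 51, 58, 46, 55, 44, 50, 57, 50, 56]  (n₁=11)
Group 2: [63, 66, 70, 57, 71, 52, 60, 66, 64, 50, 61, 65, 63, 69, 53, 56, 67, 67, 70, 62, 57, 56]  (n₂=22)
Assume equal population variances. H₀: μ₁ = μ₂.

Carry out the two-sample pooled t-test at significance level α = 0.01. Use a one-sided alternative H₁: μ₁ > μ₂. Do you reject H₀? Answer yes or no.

reject H₀: no

x̄₁=51.182, s₁=6.478, n₁=11
x̄₂=62.045, s₂=6.199, n₂=22
s_p² = [10·6.478² + 21·6.199²]/31 = 39.5674
SE = √(s_p²·(1/11+1/22)) = 2.3228
t = (51.182−62.045)/2.3228 = -4.6769
df = 31
p-value (one-sided, H₁ greater) = 0.99997
At α=0.01: p ≥ α → fail to reject H₀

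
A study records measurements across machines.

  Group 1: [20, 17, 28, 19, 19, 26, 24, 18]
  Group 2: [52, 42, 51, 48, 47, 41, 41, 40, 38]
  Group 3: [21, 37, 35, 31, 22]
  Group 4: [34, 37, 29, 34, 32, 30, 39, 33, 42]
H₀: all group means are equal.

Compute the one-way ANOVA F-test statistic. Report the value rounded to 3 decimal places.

test statistic = 30.875

Group means [21.38, 44.44, 29.20, 34.44], grand mean 33.129
SSB = Σnᵢ(x̄ᵢ−x̄)² = 2350.364; SSW = ΣΣ(x−x̄ᵢ)² = 685.119
MSB = 2350.364/3 = 783.4548; MSW = 685.119/27 = 25.3748
F = MSB/MSW = 30.8753
df = (3, 27)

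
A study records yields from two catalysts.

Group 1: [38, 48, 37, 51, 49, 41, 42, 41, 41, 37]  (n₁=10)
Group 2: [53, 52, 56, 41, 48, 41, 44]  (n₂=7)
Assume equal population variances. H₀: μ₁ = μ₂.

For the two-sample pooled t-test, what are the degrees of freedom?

degrees of freedom = 15

df = n₁ + n₂ − 2 = 10 + 7 − 2 = 15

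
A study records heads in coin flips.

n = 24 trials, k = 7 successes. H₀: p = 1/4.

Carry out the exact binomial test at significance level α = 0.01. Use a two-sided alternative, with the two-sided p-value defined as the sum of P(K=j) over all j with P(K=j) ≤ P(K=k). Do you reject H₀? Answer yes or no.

reject H₀: no

Exact binomial: n=24, k=7, p₀=1/4=0.2500
P(X=j) = C(n,j)·p₀^j·(1−p₀)^(n−j); p = Σ P(X=j) over j with P(X=j) ≤ P(X=7)
p-value (two-sided) = 0.63924
At α=0.01: p ≥ α → fail to reject H₀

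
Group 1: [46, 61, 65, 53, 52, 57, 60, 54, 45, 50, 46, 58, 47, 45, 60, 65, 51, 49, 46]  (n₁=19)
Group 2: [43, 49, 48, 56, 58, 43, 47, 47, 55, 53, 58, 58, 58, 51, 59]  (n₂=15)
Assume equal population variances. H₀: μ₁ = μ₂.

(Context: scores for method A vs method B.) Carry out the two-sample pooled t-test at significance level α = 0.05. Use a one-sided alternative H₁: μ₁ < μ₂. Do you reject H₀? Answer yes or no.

x̄₁=53.158, s₁=6.801, n₁=19
x̄₂=52.200, s₂=5.710, n₂=15
s_p² = [18·6.801² + 14·5.710²]/32 = 40.2789
SE = √(s_p²·(1/19+1/15)) = 2.1921
t = (53.158−52.200)/2.1921 = 0.4370
df = 32
p-value (one-sided, H₁ less) = 0.66747
At α=0.05: p ≥ α → fail to reject H₀

reject H₀: no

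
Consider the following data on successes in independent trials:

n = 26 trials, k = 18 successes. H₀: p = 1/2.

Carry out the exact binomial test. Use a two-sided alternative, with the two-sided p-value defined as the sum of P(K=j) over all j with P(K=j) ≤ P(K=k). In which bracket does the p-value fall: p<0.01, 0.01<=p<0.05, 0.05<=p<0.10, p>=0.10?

Exact binomial: n=26, k=18, p₀=1/2=0.5000
P(X=j) = C(n,j)·p₀^j·(1−p₀)^(n−j); p = Σ P(X=j) over j with P(X=j) ≤ P(X=18)
p-value (two-sided) = 0.07552
→ bracket: 0.05<=p<0.10

p-value bracket: 0.05<=p<0.10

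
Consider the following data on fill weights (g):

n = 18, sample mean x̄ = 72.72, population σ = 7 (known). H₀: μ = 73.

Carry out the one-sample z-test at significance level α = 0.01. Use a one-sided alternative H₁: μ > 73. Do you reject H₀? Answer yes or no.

SE = σ/√n = 7/√18 = 1.6499
z = (x̄−μ₀)/SE = (72.72−73)/1.6499 = -0.1697
p-value (one-sided, H₁ greater) = 0.56738
At α=0.01: p ≥ α → fail to reject H₀

reject H₀: no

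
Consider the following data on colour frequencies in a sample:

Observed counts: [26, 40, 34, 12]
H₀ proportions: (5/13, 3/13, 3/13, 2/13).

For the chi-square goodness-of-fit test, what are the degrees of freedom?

degrees of freedom = 3

df = k − 1 = 4 − 1 = 3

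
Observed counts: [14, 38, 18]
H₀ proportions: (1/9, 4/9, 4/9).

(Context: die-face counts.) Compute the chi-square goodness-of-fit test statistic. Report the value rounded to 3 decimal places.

n = 70; E_i = n·p_i = [7.78, 31.11, 31.11]
χ² = (14−7.78)²/7.78 + (38−31.11)²/31.11 + (18−31.11)²/31.11 = 12.0286
df = 2

test statistic = 12.029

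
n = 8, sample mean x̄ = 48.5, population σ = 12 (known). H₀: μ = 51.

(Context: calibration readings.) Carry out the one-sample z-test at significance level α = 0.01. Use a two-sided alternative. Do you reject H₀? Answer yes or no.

reject H₀: no

SE = σ/√n = 12/√8 = 4.2426
z = (x̄−μ₀)/SE = (48.5−51)/4.2426 = -0.5893
p-value (two-sided) = 0.55569
At α=0.01: p ≥ α → fail to reject H₀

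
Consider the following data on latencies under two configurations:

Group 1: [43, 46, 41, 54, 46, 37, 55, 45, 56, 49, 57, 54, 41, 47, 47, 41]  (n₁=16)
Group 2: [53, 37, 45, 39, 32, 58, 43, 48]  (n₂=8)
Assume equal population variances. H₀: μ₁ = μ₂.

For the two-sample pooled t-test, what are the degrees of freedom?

df = n₁ + n₂ − 2 = 16 + 8 − 2 = 22

degrees of freedom = 22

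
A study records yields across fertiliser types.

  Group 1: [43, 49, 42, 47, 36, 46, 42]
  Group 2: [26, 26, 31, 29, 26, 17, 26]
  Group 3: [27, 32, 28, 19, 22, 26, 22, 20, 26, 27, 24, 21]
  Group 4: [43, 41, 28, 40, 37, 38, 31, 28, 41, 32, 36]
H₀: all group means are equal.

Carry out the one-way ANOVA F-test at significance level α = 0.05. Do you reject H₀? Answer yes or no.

Group means [43.57, 25.86, 24.50, 35.91], grand mean 31.757
SSB = Σnᵢ(x̄ᵢ−x̄)² = 2042.330; SSW = ΣΣ(x−x̄ᵢ)² = 674.481
MSB = 2042.330/3 = 680.7768; MSW = 674.481/33 = 20.4388
F = MSB/MSW = 33.3081
df = (3, 33)
p-value (upper-tail) = 0.00000
At α=0.05: p < α → reject H₀

reject H₀: yes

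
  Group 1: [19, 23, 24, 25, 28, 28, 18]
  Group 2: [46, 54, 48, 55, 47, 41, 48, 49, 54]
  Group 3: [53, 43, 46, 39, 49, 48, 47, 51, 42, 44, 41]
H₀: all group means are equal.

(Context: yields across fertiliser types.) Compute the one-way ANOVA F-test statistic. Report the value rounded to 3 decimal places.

Group means [23.57, 49.11, 45.73], grand mean 41.111
SSB = Σnᵢ(x̄ᵢ−x̄)² = 2963.882; SSW = ΣΣ(x−x̄ᵢ)² = 448.785
MSB = 2963.882/2 = 1481.9408; MSW = 448.785/24 = 18.6994
F = MSB/MSW = 79.2508
df = (2, 24)

test statistic = 79.251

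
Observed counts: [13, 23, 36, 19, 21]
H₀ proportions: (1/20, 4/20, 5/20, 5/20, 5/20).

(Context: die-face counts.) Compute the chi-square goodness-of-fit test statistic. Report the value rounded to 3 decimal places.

n = 112; E_i = n·p_i = [5.60, 22.40, 28.00, 28.00, 28.00]
χ² = (13−5.60)²/5.60 + (23−22.40)²/22.40 + (36−28.00)²/28.00 + (19−28.00)²/28.00 + (21−28.00)²/28.00 = 16.7232
df = 4

test statistic = 16.723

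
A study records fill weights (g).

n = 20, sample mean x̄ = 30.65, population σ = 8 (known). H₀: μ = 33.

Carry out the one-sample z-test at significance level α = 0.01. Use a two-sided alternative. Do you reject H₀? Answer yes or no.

reject H₀: no

SE = σ/√n = 8/√20 = 1.7889
z = (x̄−μ₀)/SE = (30.65−33)/1.7889 = -1.3137
p-value (two-sided) = 0.18895
At α=0.01: p ≥ α → fail to reject H₀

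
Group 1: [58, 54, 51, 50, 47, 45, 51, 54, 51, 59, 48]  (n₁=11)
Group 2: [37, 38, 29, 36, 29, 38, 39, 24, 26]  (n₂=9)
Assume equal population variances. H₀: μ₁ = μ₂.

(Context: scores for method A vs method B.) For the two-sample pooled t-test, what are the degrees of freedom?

degrees of freedom = 18

df = n₁ + n₂ − 2 = 11 + 9 − 2 = 18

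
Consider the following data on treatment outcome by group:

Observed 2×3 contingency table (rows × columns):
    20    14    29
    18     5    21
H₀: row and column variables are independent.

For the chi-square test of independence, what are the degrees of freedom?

df = (r−1)(c−1) = (2−1)·(3−1) = 2

degrees of freedom = 2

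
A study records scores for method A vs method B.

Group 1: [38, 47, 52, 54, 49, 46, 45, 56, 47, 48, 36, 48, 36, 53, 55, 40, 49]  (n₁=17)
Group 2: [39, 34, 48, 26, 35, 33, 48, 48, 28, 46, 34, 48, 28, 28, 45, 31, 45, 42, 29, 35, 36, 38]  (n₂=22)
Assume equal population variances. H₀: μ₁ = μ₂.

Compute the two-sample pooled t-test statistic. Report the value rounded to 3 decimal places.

x̄₁=47.000, s₁=6.334, n₁=17
x̄₂=37.455, s₂=7.639, n₂=22
s_p² = [16·6.334² + 21·7.639²]/37 = 50.4717
SE = √(s_p²·(1/17+1/22)) = 2.2941
t = (47.000−37.455)/2.2941 = 4.1608
df = 37

test statistic = 4.161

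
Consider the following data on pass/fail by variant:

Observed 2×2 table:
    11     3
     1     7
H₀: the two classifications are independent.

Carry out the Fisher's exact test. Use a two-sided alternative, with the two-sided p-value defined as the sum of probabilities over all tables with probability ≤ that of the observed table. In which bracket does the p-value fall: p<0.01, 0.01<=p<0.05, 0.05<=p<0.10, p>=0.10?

Margins: r₁=14, r₂=8, c₁=12, c₂=10, n=22
p_obs = C(14,11)·C(8,1)/C(22,12); sum pmf over tables with pmf ≤ p_obs
p-value (two-sided) = 0.00619
→ bracket: p<0.01

p-value bracket: p<0.01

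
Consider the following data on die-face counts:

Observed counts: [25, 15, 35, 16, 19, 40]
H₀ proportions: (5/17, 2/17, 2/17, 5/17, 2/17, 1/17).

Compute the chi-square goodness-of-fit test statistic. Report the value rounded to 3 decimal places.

n = 150; E_i = n·p_i = [44.12, 17.65, 17.65, 44.12, 17.65, 8.82]
χ² = (25−44.12)²/44.12 + (15−17.65)²/17.65 + (35−17.65)²/17.65 + (16−44.12)²/44.12 + (19−17.65)²/17.65 + (40−8.82)²/8.82 = 153.9260
df = 5

test statistic = 153.926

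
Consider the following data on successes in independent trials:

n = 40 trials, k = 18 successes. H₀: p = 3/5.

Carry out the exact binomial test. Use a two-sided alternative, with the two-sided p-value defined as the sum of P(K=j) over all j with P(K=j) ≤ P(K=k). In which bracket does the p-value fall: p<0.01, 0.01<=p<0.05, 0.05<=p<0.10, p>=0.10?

Exact binomial: n=40, k=18, p₀=3/5=0.6000
P(X=j) = C(n,j)·p₀^j·(1−p₀)^(n−j); p = Σ P(X=j) over j with P(X=j) ≤ P(X=18)
p-value (two-sided) = 0.07439
→ bracket: 0.05<=p<0.10

p-value bracket: 0.05<=p<0.10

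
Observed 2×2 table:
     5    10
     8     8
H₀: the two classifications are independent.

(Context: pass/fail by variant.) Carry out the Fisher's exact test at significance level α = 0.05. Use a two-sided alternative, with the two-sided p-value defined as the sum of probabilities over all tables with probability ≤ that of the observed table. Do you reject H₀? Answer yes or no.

reject H₀: no

Margins: r₁=15, r₂=16, c₁=13, c₂=18, n=31
p_obs = C(15,5)·C(16,8)/C(31,13); sum pmf over tables with pmf ≤ p_obs
p-value (two-sided) = 0.47255
At α=0.05: p ≥ α → fail to reject H₀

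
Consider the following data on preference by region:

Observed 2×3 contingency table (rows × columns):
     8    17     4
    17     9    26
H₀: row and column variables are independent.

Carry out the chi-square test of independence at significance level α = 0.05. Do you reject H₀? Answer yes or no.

Row totals [29, 52], col totals [25, 26, 30], n=81
χ² = (8−8.95)²/8.95 + (17−9.31)²/9.31 + (4−10.74)²/10.74 + (17−16.05)²/16.05 + (9−16.69)²/16.69 + (26−19.26)²/19.26 = 16.6462
df = 2
p-value (upper-tail) = 0.00024
At α=0.05: p < α → reject H₀

reject H₀: yes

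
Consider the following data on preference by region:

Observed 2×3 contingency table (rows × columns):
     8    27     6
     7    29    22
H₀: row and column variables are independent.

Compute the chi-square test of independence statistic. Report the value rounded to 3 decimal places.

Row totals [41, 58], col totals [15, 56, 28], n=99
χ² = (8−6.21)²/6.21 + (27−23.19)²/23.19 + (6−11.60)²/11.60 + (7−8.79)²/8.79 + (29−32.81)²/32.81 + (22−16.40)²/16.40 = 6.5550
df = 2

test statistic = 6.555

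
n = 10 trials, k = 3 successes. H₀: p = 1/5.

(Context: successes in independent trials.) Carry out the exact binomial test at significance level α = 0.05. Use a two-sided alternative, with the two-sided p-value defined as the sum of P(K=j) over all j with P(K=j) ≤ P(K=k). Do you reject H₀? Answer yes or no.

reject H₀: no

Exact binomial: n=10, k=3, p₀=1/5=0.2000
P(X=j) = C(n,j)·p₀^j·(1−p₀)^(n−j); p = Σ P(X=j) over j with P(X=j) ≤ P(X=3)
p-value (two-sided) = 0.42957
At α=0.05: p ≥ α → fail to reject H₀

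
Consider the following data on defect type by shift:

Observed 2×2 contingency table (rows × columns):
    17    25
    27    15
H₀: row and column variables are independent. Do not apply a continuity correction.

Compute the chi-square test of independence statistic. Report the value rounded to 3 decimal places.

test statistic = 4.773

Row totals [42, 42], col totals [44, 40], n=84
χ² = (17−22.00)²/22.00 + (25−20.00)²/20.00 + (27−22.00)²/22.00 + (15−20.00)²/20.00 = 4.7727
df = 1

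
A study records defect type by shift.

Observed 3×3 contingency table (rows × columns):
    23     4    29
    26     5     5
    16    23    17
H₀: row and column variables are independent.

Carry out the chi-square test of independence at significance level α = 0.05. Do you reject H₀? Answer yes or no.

reject H₀: yes

Row totals [56, 36, 56], col totals [65, 32, 51], n=148
χ² = (23−24.59)²/24.59 + (4−12.11)²/12.11 + (29−19.30)²/19.30 + (26−15.81)²/15.81 + (5−7.78)²/7.78 + (5−12.41)²/12.41 + (16−24.59)²/24.59 + (23−12.11)²/12.11 + (17−19.30)²/19.30 = 35.4688
df = 4
p-value (upper-tail) = 0.00000
At α=0.05: p < α → reject H₀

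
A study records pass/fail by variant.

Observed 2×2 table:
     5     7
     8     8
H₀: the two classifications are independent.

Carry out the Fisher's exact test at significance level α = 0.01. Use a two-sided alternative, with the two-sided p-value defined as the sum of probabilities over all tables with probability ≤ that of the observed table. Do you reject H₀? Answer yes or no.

reject H₀: no

Margins: r₁=12, r₂=16, c₁=13, c₂=15, n=28
p_obs = C(12,5)·C(16,8)/C(28,13); sum pmf over tables with pmf ≤ p_obs
p-value (two-sided) = 0.71768
At α=0.01: p ≥ α → fail to reject H₀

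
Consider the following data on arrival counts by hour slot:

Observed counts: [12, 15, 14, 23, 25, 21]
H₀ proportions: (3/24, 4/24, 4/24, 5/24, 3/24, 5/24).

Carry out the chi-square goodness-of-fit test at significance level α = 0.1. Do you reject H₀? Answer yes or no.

n = 110; E_i = n·p_i = [13.75, 18.33, 18.33, 22.92, 13.75, 22.92]
χ² = (12−13.75)²/13.75 + (15−18.33)²/18.33 + (14−18.33)²/18.33 + (23−22.92)²/22.92 + (25−13.75)²/13.75 + (21−22.92)²/22.92 = 11.2182
df = 5
p-value (upper-tail) = 0.04722
At α=0.1: p < α → reject H₀

reject H₀: yes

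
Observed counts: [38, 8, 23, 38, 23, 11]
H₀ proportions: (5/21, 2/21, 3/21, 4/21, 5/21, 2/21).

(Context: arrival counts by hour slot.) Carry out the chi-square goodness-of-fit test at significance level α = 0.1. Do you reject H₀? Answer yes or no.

reject H₀: yes

n = 141; E_i = n·p_i = [33.57, 13.43, 20.14, 26.86, 33.57, 13.43]
χ² = (38−33.57)²/33.57 + (8−13.43)²/13.43 + (23−20.14)²/20.14 + (38−26.86)²/26.86 + (23−33.57)²/33.57 + (11−13.43)²/13.43 = 11.5752
df = 5
p-value (upper-tail) = 0.04110
At α=0.1: p < α → reject H₀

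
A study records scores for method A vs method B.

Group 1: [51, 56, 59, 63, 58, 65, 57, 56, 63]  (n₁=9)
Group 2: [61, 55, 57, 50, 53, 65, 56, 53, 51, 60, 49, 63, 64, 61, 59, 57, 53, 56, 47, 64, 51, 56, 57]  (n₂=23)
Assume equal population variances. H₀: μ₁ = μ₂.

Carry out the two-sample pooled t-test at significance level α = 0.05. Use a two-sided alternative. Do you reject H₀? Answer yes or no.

reject H₀: no

x̄₁=58.667, s₁=4.387, n₁=9
x̄₂=56.435, s₂=5.115, n₂=23
s_p² = [8·4.387² + 22·5.115²]/30 = 24.3217
SE = √(s_p²·(1/9+1/23)) = 1.9390
t = (58.667−56.435)/1.9390 = 1.1510
df = 30
p-value (two-sided) = 0.25881
At α=0.05: p ≥ α → fail to reject H₀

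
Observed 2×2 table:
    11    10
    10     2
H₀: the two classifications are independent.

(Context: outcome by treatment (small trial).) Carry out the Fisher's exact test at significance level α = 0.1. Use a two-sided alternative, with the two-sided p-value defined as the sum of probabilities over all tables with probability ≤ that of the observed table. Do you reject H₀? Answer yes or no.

reject H₀: no

Margins: r₁=21, r₂=12, c₁=21, c₂=12, n=33
p_obs = C(21,11)·C(12,10)/C(33,21); sum pmf over tables with pmf ≤ p_obs
p-value (two-sided) = 0.13300
At α=0.1: p ≥ α → fail to reject H₀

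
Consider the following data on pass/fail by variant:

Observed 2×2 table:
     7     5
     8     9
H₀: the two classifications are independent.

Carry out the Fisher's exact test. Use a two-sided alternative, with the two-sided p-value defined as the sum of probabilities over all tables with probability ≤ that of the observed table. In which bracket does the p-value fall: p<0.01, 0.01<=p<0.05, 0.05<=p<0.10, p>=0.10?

Margins: r₁=12, r₂=17, c₁=15, c₂=14, n=29
p_obs = C(12,7)·C(17,8)/C(29,15); sum pmf over tables with pmf ≤ p_obs
p-value (two-sided) = 0.71038
→ bracket: p>=0.10

p-value bracket: p>=0.10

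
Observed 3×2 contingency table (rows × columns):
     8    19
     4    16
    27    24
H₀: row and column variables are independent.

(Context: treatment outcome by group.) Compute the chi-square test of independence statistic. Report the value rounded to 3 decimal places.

test statistic = 8.114

Row totals [27, 20, 51], col totals [39, 59], n=98
χ² = (8−10.74)²/10.74 + (19−16.26)²/16.26 + (4−7.96)²/7.96 + (16−12.04)²/12.04 + (27−20.30)²/20.30 + (24−30.70)²/30.70 = 8.1143
df = 2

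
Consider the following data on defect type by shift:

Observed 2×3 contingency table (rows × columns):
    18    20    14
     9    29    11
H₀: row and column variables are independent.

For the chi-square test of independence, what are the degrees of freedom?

df = (r−1)(c−1) = (2−1)·(3−1) = 2

degrees of freedom = 2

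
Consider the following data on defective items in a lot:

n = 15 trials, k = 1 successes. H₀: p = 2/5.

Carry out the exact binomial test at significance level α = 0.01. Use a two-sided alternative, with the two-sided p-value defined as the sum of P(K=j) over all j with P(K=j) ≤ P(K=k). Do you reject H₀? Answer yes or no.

reject H₀: yes

Exact binomial: n=15, k=1, p₀=2/5=0.4000
P(X=j) = C(n,j)·p₀^j·(1−p₀)^(n−j); p = Σ P(X=j) over j with P(X=j) ≤ P(X=1)
p-value (two-sided) = 0.00710
At α=0.01: p < α → reject H₀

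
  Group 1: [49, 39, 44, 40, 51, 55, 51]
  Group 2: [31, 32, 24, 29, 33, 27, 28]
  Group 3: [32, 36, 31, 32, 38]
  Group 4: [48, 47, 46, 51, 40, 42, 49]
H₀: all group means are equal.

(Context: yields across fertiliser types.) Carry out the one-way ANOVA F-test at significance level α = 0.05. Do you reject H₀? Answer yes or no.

reject H₀: yes

Group means [47.00, 29.14, 33.80, 46.14], grand mean 39.423
SSB = Σnᵢ(x̄ᵢ−x̄)² = 1615.832; SSW = ΣΣ(x−x̄ᵢ)² = 408.514
MSB = 1615.832/3 = 538.6106; MSW = 408.514/22 = 18.5688
F = MSB/MSW = 29.0062
df = (3, 22)
p-value (upper-tail) = 0.00000
At α=0.05: p < α → reject H₀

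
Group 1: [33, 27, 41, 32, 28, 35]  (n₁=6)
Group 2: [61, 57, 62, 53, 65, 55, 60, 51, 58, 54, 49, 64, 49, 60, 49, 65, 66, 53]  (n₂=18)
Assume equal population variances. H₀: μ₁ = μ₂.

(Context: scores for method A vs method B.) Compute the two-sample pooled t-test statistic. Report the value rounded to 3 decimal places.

x̄₁=32.667, s₁=5.086, n₁=6
x̄₂=57.278, s₂=5.889, n₂=18
s_p² = [5·5.086² + 17·5.889²]/22 = 32.6793
SE = √(s_p²·(1/6+1/18)) = 2.6948
t = (32.667−57.278)/2.6948 = -9.1327
df = 22

test statistic = -9.133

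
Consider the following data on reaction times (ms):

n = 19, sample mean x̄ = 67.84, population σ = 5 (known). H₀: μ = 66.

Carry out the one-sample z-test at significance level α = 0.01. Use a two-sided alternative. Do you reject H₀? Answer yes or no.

reject H₀: no

SE = σ/√n = 5/√19 = 1.1471
z = (x̄−μ₀)/SE = (67.84−66)/1.1471 = 1.6041
p-value (two-sided) = 0.10870
At α=0.01: p ≥ α → fail to reject H₀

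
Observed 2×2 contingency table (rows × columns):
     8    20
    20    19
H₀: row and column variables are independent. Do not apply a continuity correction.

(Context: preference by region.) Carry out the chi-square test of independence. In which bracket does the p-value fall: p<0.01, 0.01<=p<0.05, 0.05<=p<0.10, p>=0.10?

Row totals [28, 39], col totals [28, 39], n=67
χ² = (8−11.70)²/11.70 + (20−16.30)²/16.30 + (20−16.30)²/16.30 + (19−22.70)²/22.70 = 3.4557
df = 1
p-value (upper-tail) = 0.06303
→ bracket: 0.05<=p<0.10

p-value bracket: 0.05<=p<0.10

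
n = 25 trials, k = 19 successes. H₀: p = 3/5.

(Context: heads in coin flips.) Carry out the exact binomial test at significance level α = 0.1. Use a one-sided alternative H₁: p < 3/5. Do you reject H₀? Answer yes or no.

Exact binomial: n=25, k=19, p₀=3/5=0.6000
P(X≤19) from Σ C(n,i)·p₀^i·(1−p₀)^(n−i)
p-value (one-sided, H₁ less) = 0.97064
At α=0.1: p ≥ α → fail to reject H₀

reject H₀: no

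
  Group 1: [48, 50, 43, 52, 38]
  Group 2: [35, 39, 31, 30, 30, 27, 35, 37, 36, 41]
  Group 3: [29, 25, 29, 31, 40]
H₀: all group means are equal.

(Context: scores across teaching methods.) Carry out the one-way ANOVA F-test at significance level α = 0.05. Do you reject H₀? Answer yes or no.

reject H₀: yes

Group means [46.20, 34.10, 30.80], grand mean 36.300
SSB = Σnᵢ(x̄ᵢ−x̄)² = 689.700; SSW = ΣΣ(x−x̄ᵢ)² = 432.500
MSB = 689.700/2 = 344.8500; MSW = 432.500/17 = 25.4412
F = MSB/MSW = 13.5548
df = (2, 17)
p-value (upper-tail) = 0.00030
At α=0.05: p < α → reject H₀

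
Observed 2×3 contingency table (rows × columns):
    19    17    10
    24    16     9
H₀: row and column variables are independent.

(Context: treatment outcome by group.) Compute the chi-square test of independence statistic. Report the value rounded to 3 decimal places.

test statistic = 0.570

Row totals [46, 49], col totals [43, 33, 19], n=95
χ² = (19−20.82)²/20.82 + (17−15.98)²/15.98 + (10−9.20)²/9.20 + (24−22.18)²/22.18 + (16−17.02)²/17.02 + (9−9.80)²/9.80 = 0.5702
df = 2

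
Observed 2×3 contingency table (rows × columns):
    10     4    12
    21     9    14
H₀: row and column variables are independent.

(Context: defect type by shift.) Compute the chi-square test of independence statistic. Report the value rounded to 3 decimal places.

test statistic = 1.447

Row totals [26, 44], col totals [31, 13, 26], n=70
χ² = (10−11.51)²/11.51 + (4−4.83)²/4.83 + (12−9.66)²/9.66 + (21−19.49)²/19.49 + (9−8.17)²/8.17 + (14−16.34)²/16.34 = 1.4473
df = 2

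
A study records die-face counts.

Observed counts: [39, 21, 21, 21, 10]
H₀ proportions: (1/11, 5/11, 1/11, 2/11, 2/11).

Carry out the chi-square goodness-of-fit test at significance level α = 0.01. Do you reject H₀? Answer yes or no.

n = 112; E_i = n·p_i = [10.18, 50.91, 10.18, 20.36, 20.36]
χ² = (39−10.18)²/10.18 + (21−50.91)²/50.91 + (21−10.18)²/10.18 + (21−20.36)²/20.36 + (10−20.36)²/20.36 = 115.9259
df = 4
p-value (upper-tail) = 0.00000
At α=0.01: p < α → reject H₀

reject H₀: yes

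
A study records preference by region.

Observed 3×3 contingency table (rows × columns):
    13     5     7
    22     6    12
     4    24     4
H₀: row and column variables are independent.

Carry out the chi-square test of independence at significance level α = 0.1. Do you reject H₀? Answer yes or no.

reject H₀: yes

Row totals [25, 40, 32], col totals [39, 35, 23], n=97
χ² = (13−10.05)²/10.05 + (5−9.02)²/9.02 + (7−5.93)²/5.93 + (22−16.08)²/16.08 + (6−14.43)²/14.43 + (12−9.48)²/9.48 + (4−12.87)²/12.87 + (24−11.55)²/11.55 + (4−7.59)²/7.59 = 31.8606
df = 4
p-value (upper-tail) = 0.00000
At α=0.1: p < α → reject H₀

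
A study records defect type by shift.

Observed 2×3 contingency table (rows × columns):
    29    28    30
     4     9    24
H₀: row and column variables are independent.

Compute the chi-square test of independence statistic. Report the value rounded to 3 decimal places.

Row totals [87, 37], col totals [33, 37, 54], n=124
χ² = (29−23.15)²/23.15 + (28−25.96)²/25.96 + (30−37.89)²/37.89 + (4−9.85)²/9.85 + (9−11.04)²/11.04 + (24−16.11)²/16.11 = 10.9881
df = 2

test statistic = 10.988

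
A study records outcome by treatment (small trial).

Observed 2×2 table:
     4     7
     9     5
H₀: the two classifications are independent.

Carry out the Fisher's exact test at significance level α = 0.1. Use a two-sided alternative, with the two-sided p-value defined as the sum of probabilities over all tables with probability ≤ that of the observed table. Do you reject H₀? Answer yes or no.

Margins: r₁=11, r₂=14, c₁=13, c₂=12, n=25
p_obs = C(11,4)·C(14,9)/C(25,13); sum pmf over tables with pmf ≤ p_obs
p-value (two-sided) = 0.23774
At α=0.1: p ≥ α → fail to reject H₀

reject H₀: no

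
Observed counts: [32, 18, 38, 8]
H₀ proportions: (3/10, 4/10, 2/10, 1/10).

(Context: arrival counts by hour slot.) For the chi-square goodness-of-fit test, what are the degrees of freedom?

degrees of freedom = 3

df = k − 1 = 4 − 1 = 3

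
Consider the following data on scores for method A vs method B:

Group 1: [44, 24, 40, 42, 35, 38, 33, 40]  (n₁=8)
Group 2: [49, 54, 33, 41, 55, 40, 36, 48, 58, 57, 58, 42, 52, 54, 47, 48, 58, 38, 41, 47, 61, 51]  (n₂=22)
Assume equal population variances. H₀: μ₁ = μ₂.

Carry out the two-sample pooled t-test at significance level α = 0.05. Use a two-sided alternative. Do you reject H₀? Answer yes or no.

reject H₀: yes

x̄₁=37.000, s₁=6.347, n₁=8
x̄₂=48.545, s₂=8.046, n₂=22
s_p² = [7·6.347² + 21·8.046²]/28 = 58.6234
SE = √(s_p²·(1/8+1/22)) = 3.1611
t = (37.000−48.545)/3.1611 = -3.6523
df = 28
p-value (two-sided) = 0.00106
At α=0.05: p < α → reject H₀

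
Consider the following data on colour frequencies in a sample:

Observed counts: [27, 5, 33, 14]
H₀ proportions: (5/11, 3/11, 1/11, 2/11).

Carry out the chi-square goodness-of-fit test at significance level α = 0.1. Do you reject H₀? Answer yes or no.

reject H₀: yes

n = 79; E_i = n·p_i = [35.91, 21.55, 7.18, 14.36]
χ² = (27−35.91)²/35.91 + (5−21.55)²/21.55 + (33−7.18)²/7.18 + (14−14.36)²/14.36 = 107.7401
df = 3
p-value (upper-tail) = 0.00000
At α=0.1: p < α → reject H₀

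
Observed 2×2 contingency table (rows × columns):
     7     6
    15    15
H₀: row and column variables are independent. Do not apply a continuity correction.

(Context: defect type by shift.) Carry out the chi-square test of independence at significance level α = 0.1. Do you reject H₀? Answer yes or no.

Row totals [13, 30], col totals [22, 21], n=43
χ² = (7−6.65)²/6.65 + (6−6.35)²/6.35 + (15−15.35)²/15.35 + (15−14.65)²/14.65 = 0.0537
df = 1
p-value (upper-tail) = 0.81675
At α=0.1: p ≥ α → fail to reject H₀

reject H₀: no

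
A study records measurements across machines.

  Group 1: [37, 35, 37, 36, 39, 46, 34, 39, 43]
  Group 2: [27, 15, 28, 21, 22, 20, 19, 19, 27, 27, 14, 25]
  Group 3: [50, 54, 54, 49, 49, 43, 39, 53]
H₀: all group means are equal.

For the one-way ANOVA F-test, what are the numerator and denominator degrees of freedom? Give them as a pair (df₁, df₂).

degrees of freedom = [2, 26]

k = 3 groups, N = 29 total
df = (k−1, N−k) = (3−1, 29−3) = (2, 26)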